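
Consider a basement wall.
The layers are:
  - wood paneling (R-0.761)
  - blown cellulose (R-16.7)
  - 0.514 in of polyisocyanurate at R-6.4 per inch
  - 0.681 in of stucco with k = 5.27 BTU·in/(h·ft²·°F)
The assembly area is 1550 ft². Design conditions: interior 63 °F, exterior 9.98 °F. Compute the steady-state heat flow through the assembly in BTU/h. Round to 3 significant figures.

0.514 × 6.4 = 3.29
0.681/5.27 = 0.1292
R_total = 0.761 + 16.7 + 3.29 + 0.1292 = 20.88 ft²·°F·h/BTU
Q = A·ΔT/R = 1550 × (63 − 9.98) / 20.88 = 3936 BTU/h

3940 BTU/h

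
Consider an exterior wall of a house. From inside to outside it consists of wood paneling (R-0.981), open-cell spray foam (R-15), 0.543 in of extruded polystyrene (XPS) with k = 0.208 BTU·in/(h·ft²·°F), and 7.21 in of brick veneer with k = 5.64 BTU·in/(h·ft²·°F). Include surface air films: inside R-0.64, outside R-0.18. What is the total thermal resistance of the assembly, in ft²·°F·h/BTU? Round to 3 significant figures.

20.7 ft²·°F·h/BTU

0.543/0.208 = 2.611
7.21/5.64 = 1.278
R_total = 0.64 + 0.981 + 15 + 2.611 + 1.278 + 0.18 = 20.69 ft²·°F·h/BTU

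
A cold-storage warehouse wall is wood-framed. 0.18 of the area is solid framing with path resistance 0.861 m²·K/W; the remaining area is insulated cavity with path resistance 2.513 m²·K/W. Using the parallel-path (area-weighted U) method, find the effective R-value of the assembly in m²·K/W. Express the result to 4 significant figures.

1.868 m²·K/W

U_eff = 0.82/2.513 + 0.18/0.861 = 0.3263 + 0.20906 = 0.53536
R_eff = 1/U_eff = 1.8679 m²·K/W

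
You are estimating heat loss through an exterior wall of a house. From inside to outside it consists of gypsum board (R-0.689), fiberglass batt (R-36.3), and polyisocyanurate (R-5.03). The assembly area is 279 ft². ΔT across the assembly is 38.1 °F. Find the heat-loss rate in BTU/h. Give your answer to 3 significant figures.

R_total = 0.689 + 36.3 + 5.03 = 42.02 ft²·°F·h/BTU
Q = A·ΔT/R = 279 × 38.1 / 42.02 = 253 BTU/h

253 BTU/h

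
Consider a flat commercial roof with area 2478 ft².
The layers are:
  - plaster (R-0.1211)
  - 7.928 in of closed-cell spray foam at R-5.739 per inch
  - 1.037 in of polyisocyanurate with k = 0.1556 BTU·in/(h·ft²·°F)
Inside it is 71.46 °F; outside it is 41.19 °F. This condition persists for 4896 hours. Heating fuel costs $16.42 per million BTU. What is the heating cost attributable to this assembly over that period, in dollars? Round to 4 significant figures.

115.3 dollars

7.928 × 5.739 = 45.499
1.037/0.1556 = 6.6645
R_total = 0.1211 + 45.499 + 6.6645 = 52.284 ft²·°F·h/BTU
Q = 2478 × (71.46 − 41.19) / 52.284 = 1434.6 BTU/h
E = 1434.6 × 4896 = 7024000 BTU
Cost = 7024000/10⁶ × 16.42 = $115.33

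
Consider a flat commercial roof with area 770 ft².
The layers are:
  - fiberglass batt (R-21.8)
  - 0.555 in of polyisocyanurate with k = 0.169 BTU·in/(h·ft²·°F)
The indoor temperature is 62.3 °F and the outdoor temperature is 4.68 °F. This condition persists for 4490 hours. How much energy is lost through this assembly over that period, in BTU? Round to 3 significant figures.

0.555/0.169 = 3.284
R_total = 21.8 + 3.284 = 25.08 ft²·°F·h/BTU
Q = 770 × (62.3 − 4.68) / 25.08 = 1769 BTU/h
E = 1769 × 4490 = 7942000 BTU

7940000 BTU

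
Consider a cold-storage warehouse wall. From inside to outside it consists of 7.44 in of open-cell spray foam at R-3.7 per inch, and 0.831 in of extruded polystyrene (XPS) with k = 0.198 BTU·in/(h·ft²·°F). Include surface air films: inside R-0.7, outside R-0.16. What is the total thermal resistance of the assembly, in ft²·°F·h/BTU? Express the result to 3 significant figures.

32.6 ft²·°F·h/BTU

7.44 × 3.7 = 27.53
0.831/0.198 = 4.197
R_total = 0.7 + 27.53 + 4.197 + 0.16 = 32.58 ft²·°F·h/BTU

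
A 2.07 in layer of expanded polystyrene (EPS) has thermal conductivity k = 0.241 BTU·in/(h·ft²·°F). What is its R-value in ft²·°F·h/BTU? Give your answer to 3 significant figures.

R = L/k = 2.07/0.241 = 8.589 ft²·°F·h/BTU

8.59 ft²·°F·h/BTU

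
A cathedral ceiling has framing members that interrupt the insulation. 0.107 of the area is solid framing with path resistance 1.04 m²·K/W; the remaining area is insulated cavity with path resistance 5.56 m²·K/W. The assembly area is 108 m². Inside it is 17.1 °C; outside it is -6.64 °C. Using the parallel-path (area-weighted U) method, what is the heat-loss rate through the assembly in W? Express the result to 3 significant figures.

676 W

U_eff = 0.893/5.56 + 0.107/1.04 = 0.1606 + 0.1029 = 0.2635
R_eff = 1/U_eff = 3.795 m²·K/W
Q = 108 × (17.1 − (-6.64)) / 3.795 = 675.6 W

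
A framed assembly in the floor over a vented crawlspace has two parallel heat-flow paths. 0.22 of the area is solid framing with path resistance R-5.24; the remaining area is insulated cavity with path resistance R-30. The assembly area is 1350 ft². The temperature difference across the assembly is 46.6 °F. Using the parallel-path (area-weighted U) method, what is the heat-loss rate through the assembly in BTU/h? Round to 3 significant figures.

U_eff = 0.78/30 + 0.22/5.24 = 0.026 + 0.04198 = 0.06798
R_eff = 1/U_eff = 14.71 ft²·°F·h/BTU
Q = 1350 × 46.6 / 14.71 = 4277 BTU/h

4280 BTU/h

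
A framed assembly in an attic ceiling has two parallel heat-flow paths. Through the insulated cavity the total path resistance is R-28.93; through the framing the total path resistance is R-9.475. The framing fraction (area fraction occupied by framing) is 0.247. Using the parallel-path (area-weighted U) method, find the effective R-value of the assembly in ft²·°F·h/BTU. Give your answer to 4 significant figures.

19.19 ft²·°F·h/BTU

U_eff = 0.753/28.93 + 0.247/9.475 = 0.026028 + 0.026069 = 0.052097
R_eff = 1/U_eff = 19.195 ft²·°F·h/BTU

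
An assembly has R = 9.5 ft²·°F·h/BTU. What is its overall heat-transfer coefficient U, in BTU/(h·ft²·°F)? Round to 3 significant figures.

U = 1/R = 1/9.5 = 0.1053

0.105 BTU/(h·ft²·°F)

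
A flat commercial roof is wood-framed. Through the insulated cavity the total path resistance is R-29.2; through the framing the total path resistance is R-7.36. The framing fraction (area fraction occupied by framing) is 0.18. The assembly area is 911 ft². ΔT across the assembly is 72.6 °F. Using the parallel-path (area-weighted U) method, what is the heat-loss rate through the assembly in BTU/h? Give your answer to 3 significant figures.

U_eff = 0.82/29.2 + 0.18/7.36 = 0.02808 + 0.02446 = 0.05254
R_eff = 1/U_eff = 19.03 ft²·°F·h/BTU
Q = 911 × 72.6 / 19.03 = 3475 BTU/h

3470 BTU/h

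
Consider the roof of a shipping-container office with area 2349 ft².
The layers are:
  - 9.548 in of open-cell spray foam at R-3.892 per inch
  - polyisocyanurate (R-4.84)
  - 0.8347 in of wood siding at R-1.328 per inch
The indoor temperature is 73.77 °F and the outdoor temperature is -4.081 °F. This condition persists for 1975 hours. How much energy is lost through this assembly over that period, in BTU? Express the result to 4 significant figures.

8378000 BTU

9.548 × 3.892 = 37.161
0.8347 × 1.328 = 1.1085
R_total = 37.161 + 4.84 + 1.1085 = 43.109 ft²·°F·h/BTU
Q = 2349 × (73.77 − (-4.081)) / 43.109 = 4242.1 BTU/h
E = 4242.1 × 1975 = 8378100 BTU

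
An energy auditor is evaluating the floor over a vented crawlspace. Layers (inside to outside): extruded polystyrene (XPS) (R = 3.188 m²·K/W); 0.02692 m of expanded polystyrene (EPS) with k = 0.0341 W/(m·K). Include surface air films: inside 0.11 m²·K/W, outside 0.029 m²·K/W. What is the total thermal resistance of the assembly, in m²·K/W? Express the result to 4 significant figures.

0.02692/0.0341 = 0.78944
R_total = 0.11 + 3.188 + 0.78944 + 0.029 = 4.1164 m²·K/W

4.116 m²·K/W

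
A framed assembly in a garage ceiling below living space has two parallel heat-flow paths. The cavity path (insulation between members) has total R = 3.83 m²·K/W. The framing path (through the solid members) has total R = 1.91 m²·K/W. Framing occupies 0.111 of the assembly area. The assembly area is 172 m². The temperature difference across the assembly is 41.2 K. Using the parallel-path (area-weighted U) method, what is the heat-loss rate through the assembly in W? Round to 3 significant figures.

2060 W

U_eff = 0.889/3.83 + 0.111/1.91 = 0.2321 + 0.05812 = 0.2902
R_eff = 1/U_eff = 3.446 m²·K/W
Q = 172 × 41.2 / 3.446 = 2057 W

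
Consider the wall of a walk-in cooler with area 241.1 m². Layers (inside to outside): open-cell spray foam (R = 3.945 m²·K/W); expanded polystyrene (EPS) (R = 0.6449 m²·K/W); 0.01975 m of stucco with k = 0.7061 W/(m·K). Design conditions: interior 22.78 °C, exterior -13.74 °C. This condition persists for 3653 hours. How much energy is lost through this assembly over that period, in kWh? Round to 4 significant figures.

0.01975/0.7061 = 0.027971
R_total = 3.945 + 0.6449 + 0.027971 = 4.6179 m²·K/W
Q = 241.1 × (22.78 − (-13.74)) / 4.6179 = 1906.7 W
E = 1906.7 W × 3653 h / 1000 = 6965.2 kWh

6965 kWh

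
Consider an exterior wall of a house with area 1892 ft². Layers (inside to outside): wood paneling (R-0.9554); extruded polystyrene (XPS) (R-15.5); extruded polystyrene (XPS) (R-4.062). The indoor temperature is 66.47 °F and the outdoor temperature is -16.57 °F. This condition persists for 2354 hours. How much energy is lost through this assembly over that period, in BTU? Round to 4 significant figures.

18030000 BTU

R_total = 0.9554 + 15.5 + 4.062 = 20.517 ft²·°F·h/BTU
Q = 1892 × (66.47 − (-16.57)) / 20.517 = 7657.5 BTU/h
E = 7657.5 × 2354 = 18026000 BTU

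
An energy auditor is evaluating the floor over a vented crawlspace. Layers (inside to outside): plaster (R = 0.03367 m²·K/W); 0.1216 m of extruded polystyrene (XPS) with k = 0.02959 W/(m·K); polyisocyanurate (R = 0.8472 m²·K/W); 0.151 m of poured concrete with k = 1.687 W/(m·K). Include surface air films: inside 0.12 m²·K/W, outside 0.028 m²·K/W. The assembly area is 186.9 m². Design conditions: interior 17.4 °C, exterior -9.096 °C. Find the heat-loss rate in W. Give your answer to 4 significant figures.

0.1216/0.02959 = 4.1095
0.151/1.687 = 0.089508
R_total = 0.12 + 0.03367 + 4.1095 + 0.8472 + 0.089508 + 0.028 = 5.2279 m²·K/W
Q = A·ΔT/R = 186.9 × (17.4 − (-9.096)) / 5.2279 = 947.25 W

947.2 W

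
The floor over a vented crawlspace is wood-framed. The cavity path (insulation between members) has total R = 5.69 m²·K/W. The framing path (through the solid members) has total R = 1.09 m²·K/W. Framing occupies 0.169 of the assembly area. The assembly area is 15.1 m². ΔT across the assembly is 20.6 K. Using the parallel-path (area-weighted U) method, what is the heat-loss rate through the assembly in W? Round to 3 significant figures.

93.7 W

U_eff = 0.831/5.69 + 0.169/1.09 = 0.146 + 0.155 = 0.3011
R_eff = 1/U_eff = 3.321 m²·K/W
Q = 15.1 × 20.6 / 3.321 = 93.66 W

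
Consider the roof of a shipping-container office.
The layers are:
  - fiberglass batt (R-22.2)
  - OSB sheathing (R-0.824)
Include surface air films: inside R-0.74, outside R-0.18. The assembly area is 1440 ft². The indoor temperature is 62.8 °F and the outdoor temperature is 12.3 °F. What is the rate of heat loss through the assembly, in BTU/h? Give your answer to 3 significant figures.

3040 BTU/h

R_total = 0.74 + 22.2 + 0.824 + 0.18 = 23.94 ft²·°F·h/BTU
Q = A·ΔT/R = 1440 × (62.8 − 12.3) / 23.94 = 3037 BTU/h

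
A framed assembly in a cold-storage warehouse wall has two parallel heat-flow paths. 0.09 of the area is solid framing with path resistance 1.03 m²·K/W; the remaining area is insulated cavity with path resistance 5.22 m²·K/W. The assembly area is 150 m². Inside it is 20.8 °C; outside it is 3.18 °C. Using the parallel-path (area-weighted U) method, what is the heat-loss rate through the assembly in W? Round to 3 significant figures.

U_eff = 0.91/5.22 + 0.09/1.03 = 0.1743 + 0.08738 = 0.2617
R_eff = 1/U_eff = 3.821 m²·K/W
Q = 150 × (20.8 − 3.18) / 3.821 = 691.7 W

692 W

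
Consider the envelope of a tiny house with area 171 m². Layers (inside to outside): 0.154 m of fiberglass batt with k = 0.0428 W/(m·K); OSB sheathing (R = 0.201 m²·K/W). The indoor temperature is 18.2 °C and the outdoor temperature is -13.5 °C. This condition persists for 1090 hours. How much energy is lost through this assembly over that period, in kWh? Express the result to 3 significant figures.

0.154/0.0428 = 3.598
R_total = 3.598 + 0.201 = 3.799 m²·K/W
Q = 171 × (18.2 − (-13.5)) / 3.799 = 1427 W
E = 1427 W × 1090 h / 1000 = 1555 kWh

1560 kWh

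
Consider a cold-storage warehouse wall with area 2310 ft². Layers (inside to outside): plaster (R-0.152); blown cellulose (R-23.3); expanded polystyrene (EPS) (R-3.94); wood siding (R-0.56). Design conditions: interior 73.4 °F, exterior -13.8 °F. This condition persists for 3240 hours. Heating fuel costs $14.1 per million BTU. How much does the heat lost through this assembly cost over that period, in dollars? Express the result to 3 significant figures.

R_total = 0.152 + 23.3 + 3.94 + 0.56 = 27.95 ft²·°F·h/BTU
Q = 2310 × (73.4 − (-13.8)) / 27.95 = 7206 BTU/h
E = 7206 × 3240 = 23350000 BTU
Cost = 23350000/10⁶ × 14.1 = $329.2

329 dollars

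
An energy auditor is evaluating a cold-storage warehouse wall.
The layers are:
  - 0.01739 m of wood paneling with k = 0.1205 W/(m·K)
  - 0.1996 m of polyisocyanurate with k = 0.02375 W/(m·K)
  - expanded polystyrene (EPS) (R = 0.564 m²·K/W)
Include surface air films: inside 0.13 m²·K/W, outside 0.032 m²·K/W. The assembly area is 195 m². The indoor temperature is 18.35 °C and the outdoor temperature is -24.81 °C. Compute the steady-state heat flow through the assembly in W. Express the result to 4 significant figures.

0.01739/0.1205 = 0.14432
0.1996/0.02375 = 8.4042
R_total = 0.13 + 0.14432 + 8.4042 + 0.564 + 0.032 = 9.2745 m²·K/W
Q = A·ΔT/R = 195 × (18.35 − (-24.81)) / 9.2745 = 907.45 W

907.5 W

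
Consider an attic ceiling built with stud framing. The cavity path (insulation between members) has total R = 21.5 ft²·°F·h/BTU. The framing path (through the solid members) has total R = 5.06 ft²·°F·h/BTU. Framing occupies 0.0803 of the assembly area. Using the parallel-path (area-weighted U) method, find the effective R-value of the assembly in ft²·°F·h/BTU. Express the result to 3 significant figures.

U_eff = 0.9197/21.5 + 0.0803/5.06 = 0.04278 + 0.01587 = 0.05865
R_eff = 1/U_eff = 17.05 ft²·°F·h/BTU

17.1 ft²·°F·h/BTU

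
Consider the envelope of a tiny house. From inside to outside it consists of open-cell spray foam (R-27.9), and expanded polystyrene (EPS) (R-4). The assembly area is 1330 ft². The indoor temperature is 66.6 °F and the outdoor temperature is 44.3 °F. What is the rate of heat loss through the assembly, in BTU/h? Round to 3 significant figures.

R_total = 27.9 + 4 = 31.9 ft²·°F·h/BTU
Q = A·ΔT/R = 1330 × (66.6 − 44.3) / 31.9 = 929.7 BTU/h

930 BTU/h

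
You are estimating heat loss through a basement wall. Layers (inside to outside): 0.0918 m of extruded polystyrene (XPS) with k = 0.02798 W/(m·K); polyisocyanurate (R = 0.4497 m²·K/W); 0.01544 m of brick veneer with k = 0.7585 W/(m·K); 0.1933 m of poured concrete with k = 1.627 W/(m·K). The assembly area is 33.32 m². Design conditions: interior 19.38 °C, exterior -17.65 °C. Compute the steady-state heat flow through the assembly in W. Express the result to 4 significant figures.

318.8 W

0.0918/0.02798 = 3.2809
0.01544/0.7585 = 0.020356
0.1933/1.627 = 0.11881
R_total = 3.2809 + 0.4497 + 0.020356 + 0.11881 = 3.8698 m²·K/W
Q = A·ΔT/R = 33.32 × (19.38 − (-17.65)) / 3.8698 = 318.84 W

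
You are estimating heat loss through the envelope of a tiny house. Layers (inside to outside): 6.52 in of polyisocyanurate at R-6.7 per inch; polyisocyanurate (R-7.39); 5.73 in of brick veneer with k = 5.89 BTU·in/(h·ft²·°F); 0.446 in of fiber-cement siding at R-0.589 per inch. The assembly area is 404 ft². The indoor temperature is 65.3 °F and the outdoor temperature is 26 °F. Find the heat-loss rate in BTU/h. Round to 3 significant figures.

6.52 × 6.7 = 43.68
5.73/5.89 = 0.9728
0.446 × 0.589 = 0.2627
R_total = 43.68 + 7.39 + 0.9728 + 0.2627 = 52.31 ft²·°F·h/BTU
Q = A·ΔT/R = 404 × (65.3 − 26) / 52.31 = 303.5 BTU/h

304 BTU/h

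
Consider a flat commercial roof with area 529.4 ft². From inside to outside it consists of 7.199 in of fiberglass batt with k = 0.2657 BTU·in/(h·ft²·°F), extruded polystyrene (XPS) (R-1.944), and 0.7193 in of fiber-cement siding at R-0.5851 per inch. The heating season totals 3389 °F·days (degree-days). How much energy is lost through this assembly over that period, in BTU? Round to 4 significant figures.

7.199/0.2657 = 27.094
0.7193 × 0.5851 = 0.42086
R_total = 27.094 + 1.944 + 0.42086 = 29.459 ft²·°F·h/BTU
E = A × HDD × 24 / R = 529.4 × 3389 × 24 / 29.459 = 1461700 BTU

1462000 BTU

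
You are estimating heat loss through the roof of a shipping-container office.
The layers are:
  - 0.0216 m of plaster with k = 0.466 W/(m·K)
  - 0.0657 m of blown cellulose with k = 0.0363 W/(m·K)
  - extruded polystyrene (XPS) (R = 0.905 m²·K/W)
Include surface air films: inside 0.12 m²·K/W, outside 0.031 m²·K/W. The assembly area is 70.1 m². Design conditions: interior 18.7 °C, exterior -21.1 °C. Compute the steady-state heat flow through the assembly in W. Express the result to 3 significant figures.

0.0216/0.466 = 0.04635
0.0657/0.0363 = 1.81
R_total = 0.12 + 0.04635 + 1.81 + 0.905 + 0.031 = 2.912 m²·K/W
Q = A·ΔT/R = 70.1 × (18.7 − (-21.1)) / 2.912 = 958 W

958 W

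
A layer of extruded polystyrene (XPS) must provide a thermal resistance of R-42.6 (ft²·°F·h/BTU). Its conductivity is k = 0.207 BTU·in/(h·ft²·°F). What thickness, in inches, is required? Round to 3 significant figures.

L = R × k = 42.6 × 0.207 = 8.818 in

8.82 in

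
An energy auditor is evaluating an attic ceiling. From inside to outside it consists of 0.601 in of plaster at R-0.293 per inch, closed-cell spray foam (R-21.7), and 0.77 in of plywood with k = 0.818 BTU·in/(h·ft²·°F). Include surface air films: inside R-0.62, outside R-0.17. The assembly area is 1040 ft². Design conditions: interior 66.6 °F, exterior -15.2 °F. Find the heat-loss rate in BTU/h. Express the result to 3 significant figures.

0.601 × 0.293 = 0.1761
0.77/0.818 = 0.9413
R_total = 0.62 + 0.1761 + 21.7 + 0.9413 + 0.17 = 23.61 ft²·°F·h/BTU
Q = A·ΔT/R = 1040 × (66.6 − (-15.2)) / 23.61 = 3604 BTU/h

3600 BTU/h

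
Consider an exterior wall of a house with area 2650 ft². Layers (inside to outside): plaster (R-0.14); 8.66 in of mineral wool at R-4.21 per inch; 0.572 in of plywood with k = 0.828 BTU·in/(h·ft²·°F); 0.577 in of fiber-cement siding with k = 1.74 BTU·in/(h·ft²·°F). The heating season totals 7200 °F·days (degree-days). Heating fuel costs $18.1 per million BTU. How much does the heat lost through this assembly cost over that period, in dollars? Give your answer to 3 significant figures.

220 dollars

8.66 × 4.21 = 36.46
0.572/0.828 = 0.6908
0.577/1.74 = 0.3316
R_total = 0.14 + 36.46 + 0.6908 + 0.3316 = 37.62 ft²·°F·h/BTU
E = A × HDD × 24 / R = 2650 × 7200 × 24 / 37.62 = 12170000 BTU
Cost = 12170000/10⁶ × 18.1 = $220.3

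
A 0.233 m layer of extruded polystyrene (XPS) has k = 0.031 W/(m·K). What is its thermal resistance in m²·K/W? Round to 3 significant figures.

R = L/k = 0.233/0.031 = 7.516 m²·K/W

7.52 m²·K/W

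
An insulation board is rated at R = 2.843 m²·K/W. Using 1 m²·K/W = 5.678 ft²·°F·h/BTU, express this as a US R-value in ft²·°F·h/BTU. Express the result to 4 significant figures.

16.14 ft²·°F·h/BTU

R_US = 2.843 × 5.678 = 16.143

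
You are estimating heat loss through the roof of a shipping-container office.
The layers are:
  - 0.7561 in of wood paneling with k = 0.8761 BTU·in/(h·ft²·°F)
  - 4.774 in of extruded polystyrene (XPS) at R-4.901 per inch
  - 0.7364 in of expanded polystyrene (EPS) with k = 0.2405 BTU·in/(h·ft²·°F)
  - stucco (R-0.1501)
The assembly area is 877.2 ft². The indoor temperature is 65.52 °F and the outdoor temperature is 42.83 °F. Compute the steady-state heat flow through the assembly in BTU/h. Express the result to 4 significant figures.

0.7561/0.8761 = 0.86303
4.774 × 4.901 = 23.397
0.7364/0.2405 = 3.062
R_total = 0.86303 + 23.397 + 3.062 + 0.1501 = 27.472 ft²·°F·h/BTU
Q = A·ΔT/R = 877.2 × (65.52 − 42.83) / 27.472 = 724.5 BTU/h

724.5 BTU/h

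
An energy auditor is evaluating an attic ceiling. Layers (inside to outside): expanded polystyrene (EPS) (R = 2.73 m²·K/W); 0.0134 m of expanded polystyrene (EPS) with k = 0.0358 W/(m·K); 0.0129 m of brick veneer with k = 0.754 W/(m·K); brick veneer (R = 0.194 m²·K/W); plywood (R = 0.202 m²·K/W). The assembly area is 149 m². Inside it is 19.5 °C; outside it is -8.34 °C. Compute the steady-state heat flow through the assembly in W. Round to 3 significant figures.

0.0134/0.0358 = 0.3743
0.0129/0.754 = 0.01711
R_total = 2.73 + 0.3743 + 0.01711 + 0.194 + 0.202 = 3.517 m²·K/W
Q = A·ΔT/R = 149 × (19.5 − (-8.34)) / 3.517 = 1179 W

1180 W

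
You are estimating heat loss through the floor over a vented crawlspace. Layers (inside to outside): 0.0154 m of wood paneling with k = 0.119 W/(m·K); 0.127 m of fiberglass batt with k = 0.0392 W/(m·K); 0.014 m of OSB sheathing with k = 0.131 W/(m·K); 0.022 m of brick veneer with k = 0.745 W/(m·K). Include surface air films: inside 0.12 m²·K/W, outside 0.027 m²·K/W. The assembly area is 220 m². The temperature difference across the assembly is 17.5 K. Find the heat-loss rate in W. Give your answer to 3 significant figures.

0.0154/0.119 = 0.1294
0.127/0.0392 = 3.24
0.014/0.131 = 0.1069
0.022/0.745 = 0.02953
R_total = 0.12 + 0.1294 + 3.24 + 0.1069 + 0.02953 + 0.027 = 3.653 m²·K/W
Q = A·ΔT/R = 220 × 17.5 / 3.653 = 1054 W

1050 W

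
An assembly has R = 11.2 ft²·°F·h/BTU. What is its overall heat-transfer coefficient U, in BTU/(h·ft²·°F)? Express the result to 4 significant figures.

0.08929 BTU/(h·ft²·°F)

U = 1/R = 1/11.2 = 0.089286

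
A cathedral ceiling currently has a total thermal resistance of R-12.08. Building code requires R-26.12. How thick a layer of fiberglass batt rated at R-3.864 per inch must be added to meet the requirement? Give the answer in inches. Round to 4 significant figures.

ΔR = 26.12 − 12.08 = 14.04 ft²·°F·h/BTU
L = ΔR / (R/in) = 14.04/3.864 = 3.6335 in

3.634 in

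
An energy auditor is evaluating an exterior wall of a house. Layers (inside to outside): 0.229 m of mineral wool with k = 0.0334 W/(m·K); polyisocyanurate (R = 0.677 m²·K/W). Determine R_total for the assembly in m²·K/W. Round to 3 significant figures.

7.53 m²·K/W

0.229/0.0334 = 6.856
R_total = 6.856 + 0.677 = 7.533 m²·K/W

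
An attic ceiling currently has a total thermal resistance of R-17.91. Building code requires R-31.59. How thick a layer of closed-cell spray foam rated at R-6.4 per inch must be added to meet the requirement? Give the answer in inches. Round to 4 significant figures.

ΔR = 31.59 − 17.91 = 13.68 ft²·°F·h/BTU
L = ΔR / (R/in) = 13.68/6.4 = 2.1375 in

2.137 in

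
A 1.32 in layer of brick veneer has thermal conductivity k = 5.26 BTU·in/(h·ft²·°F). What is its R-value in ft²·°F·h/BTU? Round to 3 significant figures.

R = L/k = 1.32/5.26 = 0.251 ft²·°F·h/BTU

0.251 ft²·°F·h/BTU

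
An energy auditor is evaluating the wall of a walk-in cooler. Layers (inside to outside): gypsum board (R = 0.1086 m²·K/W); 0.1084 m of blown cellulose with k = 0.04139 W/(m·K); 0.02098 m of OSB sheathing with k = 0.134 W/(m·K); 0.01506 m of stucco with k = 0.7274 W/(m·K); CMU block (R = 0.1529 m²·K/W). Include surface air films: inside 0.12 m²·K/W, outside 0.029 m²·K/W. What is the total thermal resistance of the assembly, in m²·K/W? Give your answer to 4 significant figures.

0.1084/0.04139 = 2.619
0.02098/0.134 = 0.15657
0.01506/0.7274 = 0.020704
R_total = 0.12 + 0.1086 + 2.619 + 0.15657 + 0.020704 + 0.1529 + 0.029 = 3.2068 m²·K/W

3.207 m²·K/W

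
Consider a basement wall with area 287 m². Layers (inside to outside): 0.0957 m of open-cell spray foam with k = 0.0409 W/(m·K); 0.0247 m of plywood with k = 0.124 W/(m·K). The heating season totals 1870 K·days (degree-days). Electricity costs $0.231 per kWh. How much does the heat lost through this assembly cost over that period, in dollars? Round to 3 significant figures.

0.0957/0.0409 = 2.34
0.0247/0.124 = 0.1992
R_total = 2.34 + 0.1992 = 2.539 m²·K/W
E = A × HDD × 24 / R / 1000 = 287 × 1870 × 24 / 2.539 / 1000 = 5073 kWh
Cost = 5073 × 0.231 = $1172

1170 dollars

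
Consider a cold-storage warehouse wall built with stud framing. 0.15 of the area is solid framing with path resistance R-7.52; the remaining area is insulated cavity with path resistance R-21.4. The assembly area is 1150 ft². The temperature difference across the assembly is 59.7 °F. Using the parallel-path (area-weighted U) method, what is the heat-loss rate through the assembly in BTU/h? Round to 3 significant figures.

U_eff = 0.85/21.4 + 0.15/7.52 = 0.03972 + 0.01995 = 0.05967
R_eff = 1/U_eff = 16.76 ft²·°F·h/BTU
Q = 1150 × 59.7 / 16.76 = 4096 BTU/h

4100 BTU/h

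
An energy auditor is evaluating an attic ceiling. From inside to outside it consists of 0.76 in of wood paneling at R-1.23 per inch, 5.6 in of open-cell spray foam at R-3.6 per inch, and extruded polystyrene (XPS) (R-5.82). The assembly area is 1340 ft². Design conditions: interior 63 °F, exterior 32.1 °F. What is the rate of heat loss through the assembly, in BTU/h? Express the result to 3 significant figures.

1540 BTU/h

0.76 × 1.23 = 0.9348
5.6 × 3.6 = 20.16
R_total = 0.9348 + 20.16 + 5.82 = 26.91 ft²·°F·h/BTU
Q = A·ΔT/R = 1340 × (63 − 32.1) / 26.91 = 1538 BTU/h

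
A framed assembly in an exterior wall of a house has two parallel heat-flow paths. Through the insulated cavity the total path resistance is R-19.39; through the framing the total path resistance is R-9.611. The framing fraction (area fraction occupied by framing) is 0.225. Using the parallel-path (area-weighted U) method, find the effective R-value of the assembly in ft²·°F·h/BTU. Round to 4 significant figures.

15.78 ft²·°F·h/BTU

U_eff = 0.775/19.39 + 0.225/9.611 = 0.039969 + 0.023411 = 0.06338
R_eff = 1/U_eff = 15.778 ft²·°F·h/BTU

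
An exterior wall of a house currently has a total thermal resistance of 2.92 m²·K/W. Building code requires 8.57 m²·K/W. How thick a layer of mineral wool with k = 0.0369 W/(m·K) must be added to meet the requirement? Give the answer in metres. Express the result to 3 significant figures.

0.208 m

ΔR = 8.57 − 2.92 = 5.65 m²·K/W
L = ΔR × k = 5.65 × 0.0369 = 0.2085 m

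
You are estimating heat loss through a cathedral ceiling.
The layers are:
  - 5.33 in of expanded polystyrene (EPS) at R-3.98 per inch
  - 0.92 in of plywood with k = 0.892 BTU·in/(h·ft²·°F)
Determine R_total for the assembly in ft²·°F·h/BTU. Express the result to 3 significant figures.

5.33 × 3.98 = 21.21
0.92/0.892 = 1.031
R_total = 21.21 + 1.031 = 22.24 ft²·°F·h/BTU

22.2 ft²·°F·h/BTU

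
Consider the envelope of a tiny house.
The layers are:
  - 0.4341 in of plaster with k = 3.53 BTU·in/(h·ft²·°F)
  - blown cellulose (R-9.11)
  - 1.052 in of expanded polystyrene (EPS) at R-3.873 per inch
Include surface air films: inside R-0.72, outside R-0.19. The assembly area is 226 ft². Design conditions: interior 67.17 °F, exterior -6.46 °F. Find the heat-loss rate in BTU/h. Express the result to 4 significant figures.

0.4341/3.53 = 0.12297
1.052 × 3.873 = 4.0744
R_total = 0.72 + 0.12297 + 9.11 + 4.0744 + 0.19 = 14.217 ft²·°F·h/BTU
Q = A·ΔT/R = 226 × (67.17 − (-6.46)) / 14.217 = 1170.4 BTU/h

1170 BTU/h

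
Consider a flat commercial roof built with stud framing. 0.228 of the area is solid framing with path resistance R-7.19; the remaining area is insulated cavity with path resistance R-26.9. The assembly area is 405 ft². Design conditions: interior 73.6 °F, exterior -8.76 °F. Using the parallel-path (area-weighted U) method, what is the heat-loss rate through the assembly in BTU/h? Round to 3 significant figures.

2020 BTU/h

U_eff = 0.772/26.9 + 0.228/7.19 = 0.0287 + 0.03171 = 0.06041
R_eff = 1/U_eff = 16.55 ft²·°F·h/BTU
Q = 405 × (73.6 − (-8.76)) / 16.55 = 2015 BTU/h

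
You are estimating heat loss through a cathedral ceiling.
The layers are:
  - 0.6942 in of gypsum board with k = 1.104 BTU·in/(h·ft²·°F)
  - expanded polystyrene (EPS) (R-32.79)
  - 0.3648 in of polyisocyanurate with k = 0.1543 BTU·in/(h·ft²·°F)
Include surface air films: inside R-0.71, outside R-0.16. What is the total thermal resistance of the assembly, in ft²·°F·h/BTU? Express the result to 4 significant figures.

36.65 ft²·°F·h/BTU

0.6942/1.104 = 0.6288
0.3648/0.1543 = 2.3642
R_total = 0.71 + 0.6288 + 32.79 + 2.3642 + 0.16 = 36.653 ft²·°F·h/BTU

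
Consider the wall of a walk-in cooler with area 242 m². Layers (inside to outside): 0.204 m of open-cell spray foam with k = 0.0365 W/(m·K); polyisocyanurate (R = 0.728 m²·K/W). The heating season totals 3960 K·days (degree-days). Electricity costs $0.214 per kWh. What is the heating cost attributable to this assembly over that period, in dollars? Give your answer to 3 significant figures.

0.204/0.0365 = 5.589
R_total = 5.589 + 0.728 = 6.317 m²·K/W
E = A × HDD × 24 / R / 1000 = 242 × 3960 × 24 / 6.317 / 1000 = 3641 kWh
Cost = 3641 × 0.214 = $779.2

779 dollars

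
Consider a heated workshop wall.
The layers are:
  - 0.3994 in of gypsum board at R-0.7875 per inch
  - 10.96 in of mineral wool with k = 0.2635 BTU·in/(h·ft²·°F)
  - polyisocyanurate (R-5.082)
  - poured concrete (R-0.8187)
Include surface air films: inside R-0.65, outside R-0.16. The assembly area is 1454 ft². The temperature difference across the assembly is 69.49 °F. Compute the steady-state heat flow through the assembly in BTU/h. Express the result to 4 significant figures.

2078 BTU/h

0.3994 × 0.7875 = 0.31453
10.96/0.2635 = 41.594
R_total = 0.65 + 0.31453 + 41.594 + 5.082 + 0.8187 + 0.16 = 48.619 ft²·°F·h/BTU
Q = A·ΔT/R = 1454 × 69.49 / 48.619 = 2078.2 BTU/h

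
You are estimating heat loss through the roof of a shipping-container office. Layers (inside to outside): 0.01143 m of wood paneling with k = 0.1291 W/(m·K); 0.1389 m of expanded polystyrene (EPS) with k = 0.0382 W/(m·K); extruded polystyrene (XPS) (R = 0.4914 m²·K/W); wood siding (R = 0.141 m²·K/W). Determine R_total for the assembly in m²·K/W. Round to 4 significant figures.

4.357 m²·K/W

0.01143/0.1291 = 0.088536
0.1389/0.0382 = 3.6361
R_total = 0.088536 + 3.6361 + 0.4914 + 0.141 = 4.3571 m²·K/W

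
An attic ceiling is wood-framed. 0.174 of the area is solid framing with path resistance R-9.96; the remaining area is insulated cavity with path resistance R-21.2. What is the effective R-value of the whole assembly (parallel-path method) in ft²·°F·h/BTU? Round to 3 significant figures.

17.7 ft²·°F·h/BTU

U_eff = 0.826/21.2 + 0.174/9.96 = 0.03896 + 0.01747 = 0.05643
R_eff = 1/U_eff = 17.72 ft²·°F·h/BTU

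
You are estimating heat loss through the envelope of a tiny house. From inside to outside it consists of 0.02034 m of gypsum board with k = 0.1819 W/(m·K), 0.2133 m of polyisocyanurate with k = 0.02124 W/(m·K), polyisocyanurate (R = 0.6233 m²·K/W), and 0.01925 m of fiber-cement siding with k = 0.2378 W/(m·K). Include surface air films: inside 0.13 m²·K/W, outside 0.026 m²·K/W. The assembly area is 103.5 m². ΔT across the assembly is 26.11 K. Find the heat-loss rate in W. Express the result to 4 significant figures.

0.02034/0.1819 = 0.11182
0.2133/0.02124 = 10.042
0.01925/0.2378 = 0.08095
R_total = 0.13 + 0.11182 + 10.042 + 0.6233 + 0.08095 + 0.026 = 11.014 m²·K/W
Q = A·ΔT/R = 103.5 × 26.11 / 11.014 = 245.35 W

245.3 W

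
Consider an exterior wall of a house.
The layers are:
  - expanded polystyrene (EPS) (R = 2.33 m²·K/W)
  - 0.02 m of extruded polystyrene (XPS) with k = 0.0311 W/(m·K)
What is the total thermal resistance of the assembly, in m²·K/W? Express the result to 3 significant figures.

0.02/0.0311 = 0.6431
R_total = 2.33 + 0.6431 = 2.973 m²·K/W

2.97 m²·K/W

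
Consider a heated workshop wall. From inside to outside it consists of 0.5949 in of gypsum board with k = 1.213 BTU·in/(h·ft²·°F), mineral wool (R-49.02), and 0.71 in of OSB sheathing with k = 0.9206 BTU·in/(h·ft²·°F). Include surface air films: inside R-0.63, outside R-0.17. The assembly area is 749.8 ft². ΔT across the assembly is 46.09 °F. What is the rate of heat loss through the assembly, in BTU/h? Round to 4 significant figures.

676.5 BTU/h

0.5949/1.213 = 0.49044
0.71/0.9206 = 0.77124
R_total = 0.63 + 0.49044 + 49.02 + 0.77124 + 0.17 = 51.082 ft²·°F·h/BTU
Q = A·ΔT/R = 749.8 × 46.09 / 51.082 = 676.53 BTU/h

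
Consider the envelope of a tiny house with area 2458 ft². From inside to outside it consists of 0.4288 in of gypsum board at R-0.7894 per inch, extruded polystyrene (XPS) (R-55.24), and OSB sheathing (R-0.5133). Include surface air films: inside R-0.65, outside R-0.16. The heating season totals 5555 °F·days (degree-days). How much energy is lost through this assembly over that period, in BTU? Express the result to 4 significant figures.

0.4288 × 0.7894 = 0.33849
R_total = 0.65 + 0.33849 + 55.24 + 0.5133 + 0.16 = 56.902 ft²·°F·h/BTU
E = A × HDD × 24 / R = 2458 × 5555 × 24 / 56.902 = 5759100 BTU

5759000 BTU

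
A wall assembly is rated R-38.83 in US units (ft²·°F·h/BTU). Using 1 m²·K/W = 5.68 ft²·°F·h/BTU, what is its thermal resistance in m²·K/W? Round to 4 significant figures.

R_SI = 38.83/5.68 = 6.8363

6.836 m²·K/W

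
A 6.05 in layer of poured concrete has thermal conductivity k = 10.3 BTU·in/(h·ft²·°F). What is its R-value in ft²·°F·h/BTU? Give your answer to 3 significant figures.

0.587 ft²·°F·h/BTU

R = L/k = 6.05/10.3 = 0.5874 ft²·°F·h/BTU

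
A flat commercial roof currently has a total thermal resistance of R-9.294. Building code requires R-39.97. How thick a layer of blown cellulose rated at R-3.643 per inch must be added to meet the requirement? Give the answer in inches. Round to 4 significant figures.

8.421 in

ΔR = 39.97 − 9.294 = 30.676 ft²·°F·h/BTU
L = ΔR / (R/in) = 30.676/3.643 = 8.4205 in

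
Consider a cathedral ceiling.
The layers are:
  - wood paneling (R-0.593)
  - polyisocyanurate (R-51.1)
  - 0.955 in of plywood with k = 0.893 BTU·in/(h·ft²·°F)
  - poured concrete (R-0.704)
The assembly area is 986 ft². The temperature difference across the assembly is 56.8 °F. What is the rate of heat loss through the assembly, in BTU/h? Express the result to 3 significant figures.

1050 BTU/h

0.955/0.893 = 1.069
R_total = 0.593 + 51.1 + 1.069 + 0.704 = 53.47 ft²·°F·h/BTU
Q = A·ΔT/R = 986 × 56.8 / 53.47 = 1047 BTU/h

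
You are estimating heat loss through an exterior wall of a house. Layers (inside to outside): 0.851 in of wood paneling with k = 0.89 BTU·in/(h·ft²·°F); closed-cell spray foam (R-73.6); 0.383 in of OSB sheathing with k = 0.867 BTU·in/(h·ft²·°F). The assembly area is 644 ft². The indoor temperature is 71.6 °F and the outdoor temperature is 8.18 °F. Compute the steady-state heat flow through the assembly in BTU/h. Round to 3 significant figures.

0.851/0.89 = 0.9562
0.383/0.867 = 0.4418
R_total = 0.9562 + 73.6 + 0.4418 = 75 ft²·°F·h/BTU
Q = A·ΔT/R = 644 × (71.6 − 8.18) / 75 = 544.6 BTU/h

545 BTU/h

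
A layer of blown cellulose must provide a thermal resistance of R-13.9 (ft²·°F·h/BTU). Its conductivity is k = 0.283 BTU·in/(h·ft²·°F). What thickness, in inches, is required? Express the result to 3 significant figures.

3.93 in

L = R × k = 13.9 × 0.283 = 3.934 in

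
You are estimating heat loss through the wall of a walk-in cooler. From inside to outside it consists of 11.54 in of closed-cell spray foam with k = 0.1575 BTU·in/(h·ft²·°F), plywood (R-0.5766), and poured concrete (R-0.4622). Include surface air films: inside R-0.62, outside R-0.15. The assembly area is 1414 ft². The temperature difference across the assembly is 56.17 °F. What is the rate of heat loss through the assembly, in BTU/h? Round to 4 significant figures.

1058 BTU/h

11.54/0.1575 = 73.27
R_total = 0.62 + 73.27 + 0.5766 + 0.4622 + 0.15 = 75.079 ft²·°F·h/BTU
Q = A·ΔT/R = 1414 × 56.17 / 75.079 = 1057.9 BTU/h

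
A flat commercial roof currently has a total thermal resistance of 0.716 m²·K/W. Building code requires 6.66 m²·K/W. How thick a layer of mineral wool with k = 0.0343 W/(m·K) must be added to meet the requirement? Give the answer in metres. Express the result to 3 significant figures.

0.204 m

ΔR = 6.66 − 0.716 = 5.944 m²·K/W
L = ΔR × k = 5.944 × 0.0343 = 0.2039 m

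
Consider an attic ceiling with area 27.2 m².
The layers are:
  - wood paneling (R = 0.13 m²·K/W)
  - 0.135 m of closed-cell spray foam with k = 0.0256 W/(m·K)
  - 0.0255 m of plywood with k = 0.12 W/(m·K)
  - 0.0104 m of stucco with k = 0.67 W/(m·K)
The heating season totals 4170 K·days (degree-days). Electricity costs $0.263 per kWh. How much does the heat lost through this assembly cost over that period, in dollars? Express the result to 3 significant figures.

127 dollars

0.135/0.0256 = 5.273
0.0255/0.12 = 0.2125
0.0104/0.67 = 0.01552
R_total = 0.13 + 5.273 + 0.2125 + 0.01552 = 5.631 m²·K/W
E = A × HDD × 24 / R / 1000 = 27.2 × 4170 × 24 / 5.631 / 1000 = 483.4 kWh
Cost = 483.4 × 0.263 = $127.1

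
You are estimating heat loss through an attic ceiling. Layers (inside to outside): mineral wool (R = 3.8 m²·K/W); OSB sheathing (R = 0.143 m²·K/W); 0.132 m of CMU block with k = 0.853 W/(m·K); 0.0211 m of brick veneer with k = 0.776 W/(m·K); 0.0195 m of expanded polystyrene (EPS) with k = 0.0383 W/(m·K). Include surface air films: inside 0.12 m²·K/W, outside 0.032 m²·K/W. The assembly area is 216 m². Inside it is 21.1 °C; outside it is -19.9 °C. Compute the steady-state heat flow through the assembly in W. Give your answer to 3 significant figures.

1850 W

0.132/0.853 = 0.1547
0.0211/0.776 = 0.02719
0.0195/0.0383 = 0.5091
R_total = 0.12 + 3.8 + 0.143 + 0.1547 + 0.02719 + 0.5091 + 0.032 = 4.786 m²·K/W
Q = A·ΔT/R = 216 × (21.1 − (-19.9)) / 4.786 = 1850 W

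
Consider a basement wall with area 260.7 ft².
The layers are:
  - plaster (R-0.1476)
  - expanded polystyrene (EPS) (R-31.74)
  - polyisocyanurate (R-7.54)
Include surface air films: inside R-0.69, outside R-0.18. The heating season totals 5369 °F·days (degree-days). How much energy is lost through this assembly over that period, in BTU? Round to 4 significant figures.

R_total = 0.69 + 0.1476 + 31.74 + 7.54 + 0.18 = 40.298 ft²·°F·h/BTU
E = A × HDD × 24 / R = 260.7 × 5369 × 24 / 40.298 = 833620 BTU

833600 BTU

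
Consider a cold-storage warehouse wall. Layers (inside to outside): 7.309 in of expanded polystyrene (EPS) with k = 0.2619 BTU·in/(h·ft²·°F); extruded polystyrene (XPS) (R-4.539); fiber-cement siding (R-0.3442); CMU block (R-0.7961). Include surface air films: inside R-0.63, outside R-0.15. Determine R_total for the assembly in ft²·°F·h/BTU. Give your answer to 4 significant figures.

34.37 ft²·°F·h/BTU

7.309/0.2619 = 27.908
R_total = 0.63 + 27.908 + 4.539 + 0.3442 + 0.7961 + 0.15 = 34.367 ft²·°F·h/BTU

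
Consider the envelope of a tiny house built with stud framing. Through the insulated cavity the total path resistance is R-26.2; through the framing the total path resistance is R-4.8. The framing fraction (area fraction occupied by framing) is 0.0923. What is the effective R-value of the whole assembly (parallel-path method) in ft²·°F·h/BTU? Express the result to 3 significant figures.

18.6 ft²·°F·h/BTU

U_eff = 0.9077/26.2 + 0.0923/4.8 = 0.03465 + 0.01923 = 0.05387
R_eff = 1/U_eff = 18.56 ft²·°F·h/BTU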